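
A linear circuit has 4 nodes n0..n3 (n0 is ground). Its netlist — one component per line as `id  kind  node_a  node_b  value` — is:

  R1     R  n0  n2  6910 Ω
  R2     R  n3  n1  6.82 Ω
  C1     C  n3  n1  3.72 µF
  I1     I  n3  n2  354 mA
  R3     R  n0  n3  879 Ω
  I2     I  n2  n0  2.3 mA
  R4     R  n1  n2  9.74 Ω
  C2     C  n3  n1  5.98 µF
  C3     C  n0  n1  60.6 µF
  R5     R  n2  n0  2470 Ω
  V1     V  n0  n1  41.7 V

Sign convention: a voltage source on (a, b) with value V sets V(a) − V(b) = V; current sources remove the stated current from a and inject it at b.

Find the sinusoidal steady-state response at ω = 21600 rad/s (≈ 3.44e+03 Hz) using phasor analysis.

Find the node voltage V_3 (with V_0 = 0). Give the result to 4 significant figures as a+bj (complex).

-42.39+0.9771j V

Element admittances at ω=21600 rad/s:
  Y(R1) = 0.0001447+0.000j S between n0,n2
  Y(R2) = 0.1466+0.000j S between n3,n1
  Y(C1) = 0.000+0.08035j S between n3,n1
  I1: injects 0.354 A into n2 (from n3)
  Y(R3) = 0.001138+0.000j S between n0,n3
  I2: injects 0.0023 A into n0 (from n2)
  Y(R4) = 0.1027+0.000j S between n1,n2
  Y(C2) = 0.000+0.1292j S between n3,n1
  Y(C3) = 0.000+1.309j S between n0,n1
  Y(R5) = 0.0004049+0.000j S between n2,n0
  V1: constraint V(n0)−V(n1) = 41.7
Assemble and solve the 4×4 MNA system:
  V(n1)=-41.70+0.000j  V(n2)=-38.07+0.000j  V(n3)=-42.39+0.9771j
  i(V1)=-0.06685-54.58j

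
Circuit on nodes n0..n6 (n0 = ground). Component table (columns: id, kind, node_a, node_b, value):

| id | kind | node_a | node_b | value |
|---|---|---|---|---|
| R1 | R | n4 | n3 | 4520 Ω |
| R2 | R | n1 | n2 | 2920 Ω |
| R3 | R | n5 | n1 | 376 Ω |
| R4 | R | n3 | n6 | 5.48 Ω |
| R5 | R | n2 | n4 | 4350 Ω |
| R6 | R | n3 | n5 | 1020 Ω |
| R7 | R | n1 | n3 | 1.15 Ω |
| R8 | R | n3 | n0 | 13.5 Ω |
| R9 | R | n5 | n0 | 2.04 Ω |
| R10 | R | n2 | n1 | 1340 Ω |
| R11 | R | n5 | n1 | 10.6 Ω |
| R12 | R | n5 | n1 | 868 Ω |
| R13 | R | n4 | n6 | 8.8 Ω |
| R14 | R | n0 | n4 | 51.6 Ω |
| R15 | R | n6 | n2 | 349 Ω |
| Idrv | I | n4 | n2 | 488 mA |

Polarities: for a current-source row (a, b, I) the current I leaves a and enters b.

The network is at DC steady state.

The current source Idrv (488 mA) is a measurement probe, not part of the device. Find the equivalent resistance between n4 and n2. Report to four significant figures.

Element admittances at DC:
  Y(R1) = 0.0002212 S between n4,n3
  Y(R2) = 0.0003425 S between n1,n2
  Y(R3) = 0.002660 S between n5,n1
  Y(R4) = 0.1825 S between n3,n6
  Y(R5) = 0.0002299 S between n2,n4
  Y(R6) = 0.0009804 S between n3,n5
  Y(R7) = 0.8696 S between n1,n3
  Y(R8) = 0.07407 S between n3,n0
  Y(R9) = 0.4902 S between n5,n0
  Y(R10) = 0.0007463 S between n2,n1
  Y(R11) = 0.09434 S between n5,n1
  Y(R12) = 0.001152 S between n5,n1
  Y(R13) = 0.1136 S between n4,n6
  Y(R14) = 0.01938 S between n0,n4
  Y(R15) = 0.002865 S between n6,n2
  Idrv: injects 0.488 A into n2 (from n4)
Assemble and solve the 6×6 MNA system:
  V(n1)=0.4714  V(n2)=116.6  V(n3)=0.3703  V(n4)=-3.417  V(n5)=0.07913  V(n6)=0.04486

R_eq = 245.9 Ω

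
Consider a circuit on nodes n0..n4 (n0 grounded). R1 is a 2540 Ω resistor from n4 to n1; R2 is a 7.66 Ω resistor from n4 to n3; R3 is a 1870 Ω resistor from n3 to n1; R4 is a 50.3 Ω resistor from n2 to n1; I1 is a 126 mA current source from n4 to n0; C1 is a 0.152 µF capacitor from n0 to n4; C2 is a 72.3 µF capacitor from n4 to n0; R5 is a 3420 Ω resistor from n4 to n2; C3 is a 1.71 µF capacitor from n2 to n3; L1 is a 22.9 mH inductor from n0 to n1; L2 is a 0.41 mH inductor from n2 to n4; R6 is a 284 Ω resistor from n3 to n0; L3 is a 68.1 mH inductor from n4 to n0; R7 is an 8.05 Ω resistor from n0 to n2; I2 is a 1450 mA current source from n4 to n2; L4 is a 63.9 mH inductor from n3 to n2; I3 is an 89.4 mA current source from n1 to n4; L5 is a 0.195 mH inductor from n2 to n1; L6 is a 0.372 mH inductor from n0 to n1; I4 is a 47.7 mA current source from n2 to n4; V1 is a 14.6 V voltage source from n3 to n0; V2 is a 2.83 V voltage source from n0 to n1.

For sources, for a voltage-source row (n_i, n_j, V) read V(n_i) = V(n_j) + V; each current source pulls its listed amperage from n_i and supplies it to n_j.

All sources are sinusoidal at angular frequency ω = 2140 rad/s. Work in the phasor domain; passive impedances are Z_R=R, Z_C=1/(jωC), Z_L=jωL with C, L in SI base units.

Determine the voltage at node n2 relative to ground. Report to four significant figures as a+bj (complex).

-2.786+1.220j V

Apply KCL at each of the 4 non-ground nodes and solve the resulting linear system.
Node n1: branches {R1, R3, R4, L1, I3, L5, L6, V2} → V_1 = -2.830+0.000j
Node n2: branches {R4, R5, C3, L2, R7, I2, L4, L5, I4} → V_2 = -2.786+1.220j
Node n3: branches {R2, R3, C3, R6, L4, V1} → V_3 = 14.60+0.000j
Node n4: branches {R1, R2, I1, C1, C2, R5, L2, L3, I2, I3, I4} → V_4 = -2.905+2.256j
Source currents: i(V1)=-2.341+0.3580j, i(V2)=-2.845+3.692j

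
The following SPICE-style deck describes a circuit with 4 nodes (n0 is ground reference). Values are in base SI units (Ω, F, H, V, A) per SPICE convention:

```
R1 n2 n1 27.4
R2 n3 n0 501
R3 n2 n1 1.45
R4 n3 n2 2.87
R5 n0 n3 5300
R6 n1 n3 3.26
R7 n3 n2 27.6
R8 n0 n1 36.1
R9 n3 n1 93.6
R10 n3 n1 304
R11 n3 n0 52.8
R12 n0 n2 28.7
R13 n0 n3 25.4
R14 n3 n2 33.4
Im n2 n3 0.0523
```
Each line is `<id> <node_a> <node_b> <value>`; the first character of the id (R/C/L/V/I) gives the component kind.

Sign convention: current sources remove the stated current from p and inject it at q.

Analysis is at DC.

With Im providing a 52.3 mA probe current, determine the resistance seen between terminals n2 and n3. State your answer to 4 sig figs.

MNA unknowns: 3 node voltages V₁..V_3
R1: Y=0.03650 on G[2,1]
R2: Y=0.001996 on G[3,0]
R3: Y=0.6897 on G[2,1]
R4: Y=0.3484 on G[3,2]
R5: Y=0.0001887 on G[0,3]
R6: Y=0.3067 on G[1,3]
R7: Y=0.03623 on G[3,2]
R8: Y=0.02770 on G[0,1]
R9: Y=0.01068 on G[3,1]
R10: Y=0.003289 on G[3,1]
R11: Y=0.01894 on G[3,0]
R12: Y=0.03484 on G[0,2]
R13: Y=0.03937 on G[0,3]
R14: Y=0.02994 on G[3,2]
Im: z[2]−=0.0523, z[3]+=0.0523
solve → V1=-0.01970, V2=-0.04445, V3=0.03462

R_eq = 1.512 Ω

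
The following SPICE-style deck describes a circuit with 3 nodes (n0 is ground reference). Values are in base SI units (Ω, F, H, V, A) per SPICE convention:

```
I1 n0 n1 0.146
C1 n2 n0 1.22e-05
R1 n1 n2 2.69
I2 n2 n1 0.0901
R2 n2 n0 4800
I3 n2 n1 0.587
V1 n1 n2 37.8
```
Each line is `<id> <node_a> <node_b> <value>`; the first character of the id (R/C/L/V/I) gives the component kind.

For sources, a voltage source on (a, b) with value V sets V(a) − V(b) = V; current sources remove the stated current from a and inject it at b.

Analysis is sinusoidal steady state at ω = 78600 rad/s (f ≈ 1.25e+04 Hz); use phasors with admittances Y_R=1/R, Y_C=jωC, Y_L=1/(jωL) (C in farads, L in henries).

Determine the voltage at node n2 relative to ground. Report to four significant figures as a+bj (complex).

Apply KCL at each of the 2 non-ground nodes and solve the resulting linear system.
Node n1: branches {I1, R1, I2, I3, V1} → V_1 = 37.80-0.1523j
Node n2: branches {C1, R1, I2, R2, I3, V1} → V_2 = 3.308e-05-0.1523j
Source currents: i(V1)=-13.23+0.000j

3.308e-05-0.1523j V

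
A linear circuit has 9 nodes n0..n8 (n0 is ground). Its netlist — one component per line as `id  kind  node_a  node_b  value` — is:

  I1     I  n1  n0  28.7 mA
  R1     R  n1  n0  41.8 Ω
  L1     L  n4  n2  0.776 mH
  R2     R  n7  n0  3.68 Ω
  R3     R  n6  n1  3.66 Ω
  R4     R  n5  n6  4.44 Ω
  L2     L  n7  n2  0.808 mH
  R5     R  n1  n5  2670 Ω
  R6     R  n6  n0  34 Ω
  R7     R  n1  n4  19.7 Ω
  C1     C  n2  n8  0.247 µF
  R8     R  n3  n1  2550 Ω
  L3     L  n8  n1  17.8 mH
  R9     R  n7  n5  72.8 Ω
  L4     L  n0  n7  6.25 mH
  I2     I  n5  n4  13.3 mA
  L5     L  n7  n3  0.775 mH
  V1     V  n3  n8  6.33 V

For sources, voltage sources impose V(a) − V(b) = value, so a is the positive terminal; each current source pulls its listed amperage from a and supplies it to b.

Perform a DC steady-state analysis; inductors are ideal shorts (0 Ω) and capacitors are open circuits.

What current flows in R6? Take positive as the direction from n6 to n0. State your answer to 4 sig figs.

Apply KCL at each of the 8 non-ground nodes and solve the resulting linear system.
Node n1: branches {I1, R1, R3, R5, R7, R8, L3} → V_1 = -6.330
Node n2: branches {L1, L2, C1} → V_2 = 0.000
Node n3: branches {R8, L5, V1} → V_3 = 0.000
Node n4: branches {L1, R7, I2} → V_4 = 0.000
Node n5: branches {R4, R5, R9, I2} → V_5 = -5.261
Node n6: branches {R3, R4, R6} → V_6 = -5.521
Node n7: branches {R2, L2, R9, L4, L5} → V_7 = 0.000
Node n8: branches {C1, L3, V1} → V_8 = -6.330
Source currents: i(L1)=-0.3080, i(L2)=0.3080, i(L3)=-0.6679, i(L4)=-0.2851, i(L5)=-0.6654, i(V1)=-0.6679

-0.1624 A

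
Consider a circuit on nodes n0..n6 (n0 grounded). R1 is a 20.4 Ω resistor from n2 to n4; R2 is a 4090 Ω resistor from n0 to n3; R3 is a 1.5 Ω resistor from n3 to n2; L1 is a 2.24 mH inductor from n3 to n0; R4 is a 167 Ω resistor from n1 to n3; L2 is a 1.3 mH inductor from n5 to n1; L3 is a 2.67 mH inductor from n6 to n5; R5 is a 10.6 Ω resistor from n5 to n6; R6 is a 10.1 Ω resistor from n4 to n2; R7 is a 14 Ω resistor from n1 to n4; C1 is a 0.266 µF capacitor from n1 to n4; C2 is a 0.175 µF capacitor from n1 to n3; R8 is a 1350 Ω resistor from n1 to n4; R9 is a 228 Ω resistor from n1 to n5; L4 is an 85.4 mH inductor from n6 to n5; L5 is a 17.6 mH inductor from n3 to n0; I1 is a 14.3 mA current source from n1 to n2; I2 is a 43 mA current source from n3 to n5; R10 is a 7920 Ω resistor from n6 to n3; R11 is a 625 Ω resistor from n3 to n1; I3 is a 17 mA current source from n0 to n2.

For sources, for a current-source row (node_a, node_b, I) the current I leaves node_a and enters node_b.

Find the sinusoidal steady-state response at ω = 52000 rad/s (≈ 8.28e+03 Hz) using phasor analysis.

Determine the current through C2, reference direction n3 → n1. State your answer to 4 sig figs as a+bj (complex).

MNA unknowns: 6 node voltages V₁..V_6
R1: Y=0.04902+0.000j on G[2,4]
R2: Y=0.0002445+0.000j on G[0,3]
R3: Y=0.6667+0.000j on G[3,2]
L1: Y=0.000-0.008585j on G[3,0]
R4: Y=0.005988+0.000j on G[1,3]
L2: Y=0.000-0.01479j on G[5,1]
L3: Y=0.000-0.007203j on G[6,5]
R5: Y=0.09434+0.000j on G[5,6]
R6: Y=0.09901+0.000j on G[4,2]
R7: Y=0.07143+0.000j on G[1,4]
C1: Y=0.000+0.01383j on G[1,4]
C2: Y=0.000+0.009100j on G[1,3]
R8: Y=0.0007407+0.000j on G[1,4]
R9: Y=0.004386+0.000j on G[1,5]
L4: Y=0.000-0.0002252j on G[6,5]
L5: Y=0.000-0.001093j on G[3,0]
I1: z[1]−=0.0143, z[2]+=0.0143
I2: z[3]−=0.043, z[5]+=0.043
R10: Y=0.0001263+0.000j on G[6,3]
R11: Y=0.001600+0.000j on G[3,1]
I3: z[0]−=0.017, z[2]+=0.017
solve → V1=0.5807+1.608j, V2=0.1260+1.749j, V3=0.04435+1.755j, V4=0.2822+1.722j, V5=1.389+4.264j, V6=1.388+4.260j

-0.001341-0.004881j A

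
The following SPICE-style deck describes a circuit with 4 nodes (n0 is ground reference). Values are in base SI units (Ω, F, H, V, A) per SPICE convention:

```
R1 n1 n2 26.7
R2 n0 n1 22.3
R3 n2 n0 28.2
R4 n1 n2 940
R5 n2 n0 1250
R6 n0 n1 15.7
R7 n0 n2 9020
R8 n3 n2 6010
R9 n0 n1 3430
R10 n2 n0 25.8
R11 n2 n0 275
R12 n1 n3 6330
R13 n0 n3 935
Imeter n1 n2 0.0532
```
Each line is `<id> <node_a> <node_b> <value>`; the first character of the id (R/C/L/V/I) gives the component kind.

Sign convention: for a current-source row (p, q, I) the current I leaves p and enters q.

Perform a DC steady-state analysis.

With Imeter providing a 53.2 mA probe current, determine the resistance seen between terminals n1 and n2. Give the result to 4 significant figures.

R_eq = 11.86 Ω

MNA unknowns: 3 node voltages V₁..V_3
R1: Y=0.03745 on G[1,2]
R2: Y=0.04484 on G[0,1]
R3: Y=0.03546 on G[2,0]
R4: Y=0.001064 on G[1,2]
R5: Y=0.0008000 on G[2,0]
R6: Y=0.06369 on G[0,1]
R7: Y=0.0001109 on G[0,2]
R8: Y=0.0001664 on G[3,2]
R9: Y=0.0002915 on G[0,1]
R10: Y=0.03876 on G[2,0]
R11: Y=0.003636 on G[2,0]
R12: Y=0.0001580 on G[1,3]
R13: Y=0.001070 on G[0,3]
Imeter: z[1]−=0.0532, z[2]+=0.0532
solve → V1=-0.2651, V2=0.3660, V3=0.01365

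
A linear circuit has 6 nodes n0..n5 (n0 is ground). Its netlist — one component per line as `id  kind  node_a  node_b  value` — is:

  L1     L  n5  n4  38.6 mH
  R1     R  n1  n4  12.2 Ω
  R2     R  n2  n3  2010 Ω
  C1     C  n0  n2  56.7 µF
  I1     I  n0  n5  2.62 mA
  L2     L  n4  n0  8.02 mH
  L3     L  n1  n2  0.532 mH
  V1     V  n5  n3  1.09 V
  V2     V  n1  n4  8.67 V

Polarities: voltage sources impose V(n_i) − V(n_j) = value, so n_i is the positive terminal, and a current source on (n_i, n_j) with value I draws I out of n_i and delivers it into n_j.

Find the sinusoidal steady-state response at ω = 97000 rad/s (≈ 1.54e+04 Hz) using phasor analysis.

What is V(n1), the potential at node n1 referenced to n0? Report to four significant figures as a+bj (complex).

Element admittances at ω=97000 rad/s:
  Y(L1) = 0.000-0.0002671j S between n5,n4
  Y(R1) = 0.08197+0.000j S between n1,n4
  Y(R2) = 0.0004975+0.000j S between n2,n3
  Y(C1) = 0.000+5.500j S between n0,n2
  I1: injects 0.00262 A into n5 (from n0)
  Y(L2) = 0.000-0.001285j S between n4,n0
  Y(L3) = 0.000-0.01938j S between n1,n2
  V1: constraint V(n5)−V(n3) = 1.09
  V2: constraint V(n1)−V(n4) = 8.67
Assemble and solve the 7×7 MNA system:
  V(n1)=0.6819+0.07605j  V(n2)=-0.001867-0.0004586j  V(n3)=2.088+5.994j  V(n4)=-7.988+0.07605j  V(n5)=3.178+5.994j
  i(V1)=0.001040+0.002982j  i(V2)=-0.7121+0.01325j

0.6819+0.07605j V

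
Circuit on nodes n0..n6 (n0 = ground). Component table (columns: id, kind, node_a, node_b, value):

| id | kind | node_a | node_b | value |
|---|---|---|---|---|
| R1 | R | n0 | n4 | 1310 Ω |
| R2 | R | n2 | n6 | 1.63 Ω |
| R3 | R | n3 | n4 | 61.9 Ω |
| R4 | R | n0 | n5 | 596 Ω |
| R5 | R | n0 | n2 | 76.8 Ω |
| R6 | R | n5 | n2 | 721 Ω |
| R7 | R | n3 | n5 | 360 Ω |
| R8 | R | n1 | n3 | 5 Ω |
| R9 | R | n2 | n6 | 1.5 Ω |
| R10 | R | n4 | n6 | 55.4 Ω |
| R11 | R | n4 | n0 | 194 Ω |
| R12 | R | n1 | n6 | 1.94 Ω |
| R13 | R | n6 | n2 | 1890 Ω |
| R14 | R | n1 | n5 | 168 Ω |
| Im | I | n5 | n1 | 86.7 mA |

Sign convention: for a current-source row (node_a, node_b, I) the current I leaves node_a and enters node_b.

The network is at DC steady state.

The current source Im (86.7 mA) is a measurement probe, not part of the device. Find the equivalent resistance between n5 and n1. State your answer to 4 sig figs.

Apply KCL at each of the 6 non-ground nodes and solve the resulting linear system.
Node n1: branches {R8, R12, R14, Im} → V_1 = 0.6902
Node n2: branches {R2, R5, R6, R9, R13} → V_2 = 0.6354
Node n3: branches {R3, R7, R8} → V_3 = 0.5833
Node n4: branches {R1, R3, R10, R11} → V_4 = 0.5272
Node n5: branches {R4, R6, R7, R14, Im} → V_5 = -6.790
Node n6: branches {R2, R9, R10, R12, R13} → V_6 = 0.6499

R_eq = 86.28 Ω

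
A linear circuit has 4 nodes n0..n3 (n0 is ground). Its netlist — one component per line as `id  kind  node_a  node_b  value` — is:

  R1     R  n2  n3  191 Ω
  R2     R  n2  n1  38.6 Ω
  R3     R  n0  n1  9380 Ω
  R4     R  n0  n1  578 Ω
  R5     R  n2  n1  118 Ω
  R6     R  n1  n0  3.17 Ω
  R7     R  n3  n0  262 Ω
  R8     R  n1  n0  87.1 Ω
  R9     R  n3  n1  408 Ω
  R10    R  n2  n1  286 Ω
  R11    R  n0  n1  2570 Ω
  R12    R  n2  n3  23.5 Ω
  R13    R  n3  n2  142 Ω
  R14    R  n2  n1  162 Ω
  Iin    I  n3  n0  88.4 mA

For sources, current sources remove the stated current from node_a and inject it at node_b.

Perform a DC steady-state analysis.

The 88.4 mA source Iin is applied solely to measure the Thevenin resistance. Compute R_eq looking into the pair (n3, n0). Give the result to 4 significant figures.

R_eq = 34.89 Ω

Element admittances at DC:
  Y(R1) = 0.005236 S between n2,n3
  Y(R2) = 0.02591 S between n2,n1
  Y(R3) = 0.0001066 S between n0,n1
  Y(R4) = 0.001730 S between n0,n1
  Y(R5) = 0.008475 S between n2,n1
  Y(R6) = 0.3155 S between n1,n0
  Y(R7) = 0.003817 S between n3,n0
  Y(R8) = 0.01148 S between n1,n0
  Y(R9) = 0.002451 S between n3,n1
  Y(R10) = 0.003497 S between n2,n1
  Y(R11) = 0.0003891 S between n0,n1
  Y(R12) = 0.04255 S between n2,n3
  Y(R13) = 0.007042 S between n3,n2
  Y(R14) = 0.006173 S between n2,n1
  Iin: injects 0.0884 A into n0 (from n3)
Assemble and solve the 3×3 MNA system:
  V(n1)=-0.2328  V(n2)=-1.814  V(n3)=-3.084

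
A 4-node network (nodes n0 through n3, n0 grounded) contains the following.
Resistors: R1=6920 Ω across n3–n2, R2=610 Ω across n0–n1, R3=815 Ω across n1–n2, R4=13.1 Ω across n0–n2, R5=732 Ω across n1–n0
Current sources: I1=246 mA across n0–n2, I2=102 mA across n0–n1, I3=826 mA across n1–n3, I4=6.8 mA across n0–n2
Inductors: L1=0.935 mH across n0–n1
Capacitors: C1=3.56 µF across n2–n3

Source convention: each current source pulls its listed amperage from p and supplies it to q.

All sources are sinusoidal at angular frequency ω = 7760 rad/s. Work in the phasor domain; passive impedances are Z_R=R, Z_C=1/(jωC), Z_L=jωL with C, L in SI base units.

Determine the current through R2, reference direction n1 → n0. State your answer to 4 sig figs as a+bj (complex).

Apply KCL at each of the 3 non-ground nodes and solve the resulting linear system.
Node n1: branches {R2, R3, L1, I2, I3, R5} → V_1 = -0.1566-5.124j
Node n2: branches {R1, I1, R3, R4, C1, I4} → V_2 = 13.91-0.08107j
Node n3: branches {R1, C1, I3} → V_3 = 14.06-29.98j

-0.0002568-0.008401j A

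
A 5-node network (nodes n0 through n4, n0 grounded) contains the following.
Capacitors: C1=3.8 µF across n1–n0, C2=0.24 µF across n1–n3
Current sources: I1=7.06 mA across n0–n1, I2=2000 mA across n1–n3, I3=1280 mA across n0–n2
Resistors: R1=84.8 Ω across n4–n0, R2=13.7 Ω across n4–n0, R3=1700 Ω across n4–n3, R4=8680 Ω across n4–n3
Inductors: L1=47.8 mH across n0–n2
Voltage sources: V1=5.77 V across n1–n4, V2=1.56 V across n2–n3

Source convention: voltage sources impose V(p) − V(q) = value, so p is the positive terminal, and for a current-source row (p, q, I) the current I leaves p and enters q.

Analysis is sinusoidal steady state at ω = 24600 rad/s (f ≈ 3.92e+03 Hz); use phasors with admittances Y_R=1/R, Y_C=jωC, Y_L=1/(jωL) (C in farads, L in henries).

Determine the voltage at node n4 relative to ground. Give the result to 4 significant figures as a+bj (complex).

7.160-13.20j V

MNA unknowns: 4 node voltages V₁..V_4 plus 2 source currents (V1, V2)
C1: Y=0.000+0.09348j on G[1,0]
I1: z[0]−=0.00706, z[1]+=0.00706
I2: z[1]−=2, z[3]+=2
R1: Y=0.01179+0.000j on G[4,0]
R2: Y=0.07299+0.000j on G[4,0]
C2: Y=0.000+0.005904j on G[1,3]
L1: Y=0.000-0.0008504j on G[0,2]
I3: z[0]−=1.28, z[2]+=1.28
R3: Y=0.0005882+0.000j on G[4,3]
R4: Y=0.0001152+0.000j on G[4,3]
V1: row V1−V4=5.77, i_V1 at 1,4
V2: row V2−V3=1.56, i_V2 at 2,3
solve → V1=12.93-13.20j, V2=105.7-651.0j, V3=104.1-651.0j, V4=7.160-13.20j
aux → i_V1=0.5389-0.6702j, i_V2=1.834+0.08989j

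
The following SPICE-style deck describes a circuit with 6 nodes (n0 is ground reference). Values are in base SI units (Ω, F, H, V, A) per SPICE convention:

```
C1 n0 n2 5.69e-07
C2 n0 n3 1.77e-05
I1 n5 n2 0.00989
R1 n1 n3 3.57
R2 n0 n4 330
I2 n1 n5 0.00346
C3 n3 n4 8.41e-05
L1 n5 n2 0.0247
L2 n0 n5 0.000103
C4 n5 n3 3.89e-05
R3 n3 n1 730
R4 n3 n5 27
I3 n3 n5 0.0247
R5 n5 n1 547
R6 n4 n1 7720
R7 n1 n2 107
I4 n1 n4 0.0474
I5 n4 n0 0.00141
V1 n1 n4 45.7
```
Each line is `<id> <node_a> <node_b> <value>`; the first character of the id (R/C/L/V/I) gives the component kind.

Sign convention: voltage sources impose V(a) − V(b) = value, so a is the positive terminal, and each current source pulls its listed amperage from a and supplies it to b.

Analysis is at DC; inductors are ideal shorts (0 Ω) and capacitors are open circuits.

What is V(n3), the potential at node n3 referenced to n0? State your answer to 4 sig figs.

Element admittances at DC:
  Y(C1) = 0.000 S between n0,n2
  Y(C2) = 0.000 S between n0,n3
  I1: injects 0.00989 A into n2 (from n5)
  Y(R1) = 0.2801 S between n1,n3
  Y(R2) = 0.003030 S between n0,n4
  I2: injects 0.00346 A into n5 (from n1)
  Y(C3) = 0.000 S between n3,n4
  L1: short n5↔n2 (DC inductor)
  L2: short n0↔n5 (DC inductor)
  Y(C4) = 0.000 S between n5,n3
  Y(R3) = 0.001370 S between n3,n1
  Y(R4) = 0.03704 S between n3,n5
  I3: injects 0.0247 A into n5 (from n3)
  Y(R5) = 0.001828 S between n5,n1
  Y(R6) = 0.0001295 S between n4,n1
  Y(R7) = 0.009346 S between n1,n2
  I4: injects 0.0474 A into n4 (from n1)
  I5: injects 0.00141 A into n0 (from n4)
  V1: constraint V(n1)−V(n4) = 45.7
Assemble and solve the 8×8 MNA system:
  V(n1)=2.382  V(n2)=0.000  V(n3)=2.027  V(n4)=-43.32  V(n5)=0.000
  i(L1)=-0.03215  i(L2)=-0.1299  i(V1)=-0.1832

2.027 V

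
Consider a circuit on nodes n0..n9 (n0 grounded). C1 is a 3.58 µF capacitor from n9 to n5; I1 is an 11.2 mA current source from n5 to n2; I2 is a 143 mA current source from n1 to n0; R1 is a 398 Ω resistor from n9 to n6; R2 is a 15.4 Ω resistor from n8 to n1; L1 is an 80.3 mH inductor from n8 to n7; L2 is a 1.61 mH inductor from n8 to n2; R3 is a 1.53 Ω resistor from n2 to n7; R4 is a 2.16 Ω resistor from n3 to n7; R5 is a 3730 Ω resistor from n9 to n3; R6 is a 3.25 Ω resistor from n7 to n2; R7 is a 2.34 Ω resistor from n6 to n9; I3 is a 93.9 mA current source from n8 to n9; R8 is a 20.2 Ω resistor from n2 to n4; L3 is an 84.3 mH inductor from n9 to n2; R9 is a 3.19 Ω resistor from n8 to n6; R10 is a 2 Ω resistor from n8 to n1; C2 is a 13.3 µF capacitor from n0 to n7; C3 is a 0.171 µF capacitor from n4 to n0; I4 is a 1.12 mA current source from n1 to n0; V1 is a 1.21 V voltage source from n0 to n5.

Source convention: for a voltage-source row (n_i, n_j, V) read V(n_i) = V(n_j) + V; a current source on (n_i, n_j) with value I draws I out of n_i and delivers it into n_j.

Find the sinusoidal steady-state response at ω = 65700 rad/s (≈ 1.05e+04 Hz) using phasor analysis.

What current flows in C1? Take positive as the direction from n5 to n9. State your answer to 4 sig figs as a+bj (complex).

0.1485+0.02653j A

Apply KCL at each of the 9 non-ground nodes and solve the resulting linear system.
Node n1: branches {I2, R2, R10, I4} → V_1 = -2.916+0.4873j
Node n2: branches {I1, L2, R3, R6, R8, L3} → V_2 = 0.04622+0.008552j
Node n3: branches {R4, R5} → V_3 = 0.02899-0.01742j
Node n4: branches {R8, C3} → V_4 = 0.04581-0.001843j
Node n5: branches {C1, I1, V1} → V_5 = -1.210+0.000j
Node n6: branches {R1, R7, R9} → V_6 = -1.887+0.5706j
Node n7: branches {L1, R3, R4, R6, C2} → V_7 = 0.02977-0.01780j
Node n8: branches {R2, L1, L2, I3, R9, R10} → V_8 = -2.661+0.4873j
Node n9: branches {C1, R1, R5, R7, I3, L3} → V_9 = -1.323+0.6313j
Source currents: i(V1)=0.1597+0.02653j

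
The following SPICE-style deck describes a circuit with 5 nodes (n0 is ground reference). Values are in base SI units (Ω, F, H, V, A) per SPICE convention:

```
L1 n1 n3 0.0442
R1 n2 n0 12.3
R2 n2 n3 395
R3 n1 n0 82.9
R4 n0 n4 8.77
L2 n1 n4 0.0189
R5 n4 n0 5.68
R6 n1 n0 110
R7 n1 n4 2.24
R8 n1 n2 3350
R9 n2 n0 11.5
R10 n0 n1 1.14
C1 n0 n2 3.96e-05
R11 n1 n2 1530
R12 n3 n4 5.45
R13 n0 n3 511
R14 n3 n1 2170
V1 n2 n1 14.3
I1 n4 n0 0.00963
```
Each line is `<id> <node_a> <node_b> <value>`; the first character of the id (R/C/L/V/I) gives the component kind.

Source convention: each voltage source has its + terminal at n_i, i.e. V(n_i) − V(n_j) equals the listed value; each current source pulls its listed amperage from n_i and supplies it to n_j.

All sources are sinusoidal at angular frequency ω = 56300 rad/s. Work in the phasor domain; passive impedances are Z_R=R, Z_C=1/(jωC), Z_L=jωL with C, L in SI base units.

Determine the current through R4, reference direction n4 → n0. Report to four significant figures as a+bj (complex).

-0.7823-0.3622j A

Element admittances at ω=56300 rad/s:
  Y(L1) = 0.000-0.0004019j S between n1,n3
  Y(R1) = 0.08130+0.000j S between n2,n0
  Y(R2) = 0.002532+0.000j S between n2,n3
  Y(R3) = 0.01206+0.000j S between n1,n0
  Y(R4) = 0.1140+0.000j S between n0,n4
  Y(L2) = 0.000-0.0009398j S between n1,n4
  Y(R5) = 0.1761+0.000j S between n4,n0
  Y(R6) = 0.009091+0.000j S between n1,n0
  Y(R7) = 0.4464+0.000j S between n1,n4
  Y(R8) = 0.0002985+0.000j S between n1,n2
  Y(R9) = 0.08696+0.000j S between n2,n0
  Y(R10) = 0.8772+0.000j S between n0,n1
  Y(C1) = 0.000+2.229j S between n0,n2
  Y(R11) = 0.0006536+0.000j S between n1,n2
  Y(R12) = 0.1835+0.000j S between n3,n4
  Y(R13) = 0.001957+0.000j S between n0,n3
  Y(R14) = 0.0004608+0.000j S between n3,n1
  V1: constraint V(n2)−V(n1) = 14.3
  I1: injects 0.00963 A into n0 (from n4)
Assemble and solve the 5×5 MNA system:
  V(n1)=-11.37-5.255j  V(n2)=2.930-5.255j  V(n3)=-6.674-3.167j  V(n4)=-6.861-3.177j
  i(V1)=-12.25-5.643j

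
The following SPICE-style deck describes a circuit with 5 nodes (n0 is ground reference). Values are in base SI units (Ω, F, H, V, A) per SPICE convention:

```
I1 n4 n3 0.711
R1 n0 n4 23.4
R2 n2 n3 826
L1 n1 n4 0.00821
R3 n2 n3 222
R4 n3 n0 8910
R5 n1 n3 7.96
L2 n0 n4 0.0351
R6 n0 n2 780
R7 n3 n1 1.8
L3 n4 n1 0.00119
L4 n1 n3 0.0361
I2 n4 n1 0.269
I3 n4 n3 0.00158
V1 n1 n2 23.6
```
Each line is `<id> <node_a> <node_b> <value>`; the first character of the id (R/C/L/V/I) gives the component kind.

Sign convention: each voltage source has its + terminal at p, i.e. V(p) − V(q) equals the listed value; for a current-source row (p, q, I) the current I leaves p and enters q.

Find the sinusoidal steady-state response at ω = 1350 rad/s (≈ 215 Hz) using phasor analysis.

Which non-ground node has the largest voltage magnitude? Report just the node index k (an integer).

Apply KCL at each of the 4 non-ground nodes and solve the resulting linear system.
Node n1: branches {L1, R5, R7, L3, L4, I2, V1} → V_1 = 0.5769+1.648j
Node n2: branches {R2, R3, R6, V1} → V_2 = -23.02+1.648j
Node n3: branches {I1, R2, R3, R4, R5, R7, L4, I3} → V_3 = 1.417+1.673j
Node n4: branches {I1, R1, L1, L2, L3, I2, I3} → V_4 = 0.5737+0.2295j
Source currents: i(V1)=-0.1692+0.001971j

2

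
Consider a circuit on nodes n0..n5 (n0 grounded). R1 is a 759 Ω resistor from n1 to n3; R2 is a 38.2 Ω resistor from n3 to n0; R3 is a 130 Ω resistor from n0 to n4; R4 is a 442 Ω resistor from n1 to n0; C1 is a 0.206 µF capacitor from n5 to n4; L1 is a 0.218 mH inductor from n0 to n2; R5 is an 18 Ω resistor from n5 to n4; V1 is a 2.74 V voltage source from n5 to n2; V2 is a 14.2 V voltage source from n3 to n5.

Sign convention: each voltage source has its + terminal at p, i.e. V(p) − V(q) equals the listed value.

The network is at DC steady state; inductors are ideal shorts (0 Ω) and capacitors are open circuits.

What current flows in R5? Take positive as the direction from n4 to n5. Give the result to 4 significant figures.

-0.01851 A

MNA unknowns: 5 node voltages V₁..V_5 plus 3 source currents (L1, V1, V2)
R1: Y=0.001318 on G[1,3]
R2: Y=0.02618 on G[3,0]
R3: Y=0.007692 on G[0,4]
R4: Y=0.002262 on G[1,0]
C1: Y=0.000 on G[5,4]
L1: row V0−V2=0, i_L1 at 0,2
R5: Y=0.05556 on G[5,4]
V1: row V5−V2=2.74, i_V1 at 5,2
V2: row V3−V5=14.2, i_V2 at 3,5
solve → V1=6.234, V2=0.000, V3=16.94, V4=2.407, V5=2.740
aux → i_L1=0.4761, i_V1=-0.4761, i_V2=-0.4576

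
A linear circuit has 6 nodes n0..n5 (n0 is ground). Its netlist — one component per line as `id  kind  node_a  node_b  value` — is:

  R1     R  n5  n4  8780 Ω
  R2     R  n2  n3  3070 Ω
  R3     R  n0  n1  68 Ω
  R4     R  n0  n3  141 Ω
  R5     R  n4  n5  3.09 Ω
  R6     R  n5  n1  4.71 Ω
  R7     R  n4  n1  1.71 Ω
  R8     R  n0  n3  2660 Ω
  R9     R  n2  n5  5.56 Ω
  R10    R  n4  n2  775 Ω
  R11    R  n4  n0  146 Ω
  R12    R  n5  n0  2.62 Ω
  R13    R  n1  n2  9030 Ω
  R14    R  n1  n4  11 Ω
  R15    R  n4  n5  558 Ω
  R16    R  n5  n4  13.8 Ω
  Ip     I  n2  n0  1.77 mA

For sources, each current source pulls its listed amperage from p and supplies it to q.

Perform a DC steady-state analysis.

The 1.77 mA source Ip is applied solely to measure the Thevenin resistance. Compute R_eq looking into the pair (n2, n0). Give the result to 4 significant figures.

R_eq = 7.981 Ω

MNA unknowns: 5 node voltages V₁..V_5
R1: Y=0.0001139 on G[5,4]
R2: Y=0.0003257 on G[2,3]
R3: Y=0.01471 on G[0,1]
R4: Y=0.007092 on G[0,3]
R5: Y=0.3236 on G[4,5]
R6: Y=0.2123 on G[5,1]
R7: Y=0.5848 on G[4,1]
R8: Y=0.0003759 on G[0,3]
R9: Y=0.1799 on G[2,5]
R10: Y=0.001290 on G[4,2]
R11: Y=0.006849 on G[4,0]
R12: Y=0.3817 on G[5,0]
R13: Y=0.0001107 on G[1,2]
R14: Y=0.09091 on G[1,4]
R15: Y=0.001792 on G[4,5]
R16: Y=0.07246 on G[5,4]
Ip: z[2]−=0.00177, z[0]+=0.00177
solve → V1=-0.004232, V2=-0.01413, V3=-0.0005904, V4=-0.004273, V5=-0.004386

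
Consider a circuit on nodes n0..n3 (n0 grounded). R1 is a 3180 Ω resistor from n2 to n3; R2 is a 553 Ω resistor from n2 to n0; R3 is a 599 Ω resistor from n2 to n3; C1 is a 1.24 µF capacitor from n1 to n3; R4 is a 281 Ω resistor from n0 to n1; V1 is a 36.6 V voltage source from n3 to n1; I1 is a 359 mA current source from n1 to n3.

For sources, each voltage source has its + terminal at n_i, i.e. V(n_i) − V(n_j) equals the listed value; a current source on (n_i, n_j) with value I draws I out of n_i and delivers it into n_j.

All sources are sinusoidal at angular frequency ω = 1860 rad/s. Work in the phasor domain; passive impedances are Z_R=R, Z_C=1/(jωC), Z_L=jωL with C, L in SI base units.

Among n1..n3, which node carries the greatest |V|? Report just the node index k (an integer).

3

MNA unknowns: 3 node voltages V₁..V_3 plus 1 source current (V1)
R1: Y=0.0003145+0.000j on G[2,3]
R2: Y=0.001808+0.000j on G[2,0]
R3: Y=0.001669+0.000j on G[2,3]
C1: Y=0.000+0.002306j on G[1,3]
R4: Y=0.003559+0.000j on G[0,1]
V1: row V3−V1=36.6, i_V1 at 3,1
I1: z[1]−=0.359, z[3]+=0.359
solve → V1=-7.686+0.000j, V2=15.13+0.000j, V3=28.91+0.000j
aux → i_V1=0.3316-0.08441j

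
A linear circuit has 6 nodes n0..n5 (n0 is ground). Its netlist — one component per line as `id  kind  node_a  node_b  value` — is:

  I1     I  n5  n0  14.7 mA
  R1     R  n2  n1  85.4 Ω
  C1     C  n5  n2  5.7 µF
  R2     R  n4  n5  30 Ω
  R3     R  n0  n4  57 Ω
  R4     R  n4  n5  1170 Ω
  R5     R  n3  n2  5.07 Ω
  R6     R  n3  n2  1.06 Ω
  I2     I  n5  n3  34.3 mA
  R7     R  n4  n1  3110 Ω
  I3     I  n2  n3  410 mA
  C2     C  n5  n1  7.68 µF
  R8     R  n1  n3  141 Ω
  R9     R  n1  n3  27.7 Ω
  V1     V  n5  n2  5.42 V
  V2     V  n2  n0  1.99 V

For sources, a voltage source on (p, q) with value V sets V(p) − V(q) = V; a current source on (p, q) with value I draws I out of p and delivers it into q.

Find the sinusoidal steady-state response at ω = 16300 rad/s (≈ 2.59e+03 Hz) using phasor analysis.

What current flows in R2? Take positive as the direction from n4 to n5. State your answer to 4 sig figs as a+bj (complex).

MNA unknowns: 5 node voltages V₁..V_5 plus 2 source currents (V1, V2)
I1: z[5]−=0.0147, z[0]+=0.0147
R1: Y=0.01171+0.000j on G[2,1]
C1: Y=0.000+0.09291j on G[5,2]
R2: Y=0.03333+0.000j on G[4,5]
R3: Y=0.01754+0.000j on G[0,4]
R4: Y=0.0008547+0.000j on G[4,5]
R5: Y=0.1972+0.000j on G[3,2]
R6: Y=0.9434+0.000j on G[3,2]
I2: z[5]−=0.0343, z[3]+=0.0343
R7: Y=0.0003215+0.000j on G[4,1]
I3: z[2]−=0.41, z[3]+=0.41
C2: Y=0.000+0.1252j on G[5,1]
R8: Y=0.007092+0.000j on G[1,3]
R9: Y=0.03610+0.000j on G[1,3]
V1: row V5−V2=5.42, i_V1 at 5,2
V2: row V2−V0=1.99, i_V2 at 2,0
solve → V1=6.619+1.847j, V2=1.990+0.000j, V3=2.534+0.06738j, V4=4.908+0.01141j, V5=7.410+0.000j
aux → i_V1=-0.3657-0.6022j, i_V2=-0.1008-0.0002001j

-0.08341+0.0003802j A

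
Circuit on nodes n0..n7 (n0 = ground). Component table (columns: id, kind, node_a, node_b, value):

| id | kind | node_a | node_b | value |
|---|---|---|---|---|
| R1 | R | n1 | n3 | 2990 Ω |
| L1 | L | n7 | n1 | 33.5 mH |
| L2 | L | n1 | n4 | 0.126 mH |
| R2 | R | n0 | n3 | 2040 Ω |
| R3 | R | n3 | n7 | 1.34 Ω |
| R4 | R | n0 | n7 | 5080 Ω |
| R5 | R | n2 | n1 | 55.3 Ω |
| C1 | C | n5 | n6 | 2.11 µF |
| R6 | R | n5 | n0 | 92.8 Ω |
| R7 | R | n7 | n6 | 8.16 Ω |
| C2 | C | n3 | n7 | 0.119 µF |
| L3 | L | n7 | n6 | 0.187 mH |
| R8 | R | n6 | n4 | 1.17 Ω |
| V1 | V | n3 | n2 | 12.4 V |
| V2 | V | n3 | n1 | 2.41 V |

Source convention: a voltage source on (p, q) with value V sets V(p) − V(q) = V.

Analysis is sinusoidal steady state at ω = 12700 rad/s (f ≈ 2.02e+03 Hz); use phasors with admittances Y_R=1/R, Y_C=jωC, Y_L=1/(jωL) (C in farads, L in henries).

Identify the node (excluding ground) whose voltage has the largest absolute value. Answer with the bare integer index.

MNA unknowns: 7 node voltages V₁..V_7 plus 2 source currents (V1, V2)
R1: Y=0.0003344+0.000j on G[1,3]
L1: Y=0.000-0.002350j on G[7,1]
L2: Y=0.000-0.6249j on G[1,4]
R2: Y=0.0004902+0.000j on G[0,3]
R3: Y=0.7463+0.000j on G[3,7]
R4: Y=0.0001969+0.000j on G[0,7]
R5: Y=0.01808+0.000j on G[2,1]
C1: Y=0.000+0.02680j on G[5,6]
R6: Y=0.01078+0.000j on G[5,0]
R7: Y=0.1225+0.000j on G[7,6]
C2: Y=0.000+0.001511j on G[3,7]
L3: Y=0.000-0.4211j on G[7,6]
R8: Y=0.8547+0.000j on G[6,4]
V1: row V3−V2=12.4, i_V1 at 3,2
V2: row V3−V1=2.41, i_V2 at 3,1
solve → V1=-1.050-0.03853j, V2=-11.04-0.03853j, V3=1.360-0.03853j, V4=-0.4493+0.4640j, V5=-0.07904-0.006860j, V6=-0.08180+0.02492j, V7=0.9397+0.4715j
aux → i_V1=-0.1807+0.000j, i_V2=-0.1354+0.3800j

2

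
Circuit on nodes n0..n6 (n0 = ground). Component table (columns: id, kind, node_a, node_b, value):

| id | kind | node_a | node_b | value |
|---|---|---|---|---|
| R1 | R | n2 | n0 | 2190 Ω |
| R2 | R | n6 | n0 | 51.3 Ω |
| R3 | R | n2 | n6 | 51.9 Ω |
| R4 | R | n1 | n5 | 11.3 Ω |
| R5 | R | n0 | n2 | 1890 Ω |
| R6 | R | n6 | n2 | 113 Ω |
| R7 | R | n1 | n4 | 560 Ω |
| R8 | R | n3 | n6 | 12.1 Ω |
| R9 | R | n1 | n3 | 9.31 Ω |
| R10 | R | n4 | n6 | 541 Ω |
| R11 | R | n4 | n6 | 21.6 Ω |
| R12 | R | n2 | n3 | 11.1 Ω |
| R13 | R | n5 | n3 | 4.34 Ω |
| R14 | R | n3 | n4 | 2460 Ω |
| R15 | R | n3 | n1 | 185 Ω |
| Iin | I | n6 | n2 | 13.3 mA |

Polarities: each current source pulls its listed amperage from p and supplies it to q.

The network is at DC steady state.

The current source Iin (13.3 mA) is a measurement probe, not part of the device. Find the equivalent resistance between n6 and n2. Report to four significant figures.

R_eq = 13.75 Ω

Apply KCL at each of the 6 non-ground nodes and solve the resulting linear system.
Node n1: branches {R4, R7, R9, R15} → V_1 = 0.08455
Node n2: branches {R1, R3, R5, R6, R12, Iin} → V_2 = 0.1741
Node n3: branches {R8, R9, R12, R13, R14, R15} → V_3 = 0.08545
Node n4: branches {R7, R10, R11, R14} → V_4 = -0.004731
Node n5: branches {R4, R13} → V_5 = 0.08520
Node n6: branches {R2, R3, R6, R8, R10, R11, Iin} → V_6 = -0.008804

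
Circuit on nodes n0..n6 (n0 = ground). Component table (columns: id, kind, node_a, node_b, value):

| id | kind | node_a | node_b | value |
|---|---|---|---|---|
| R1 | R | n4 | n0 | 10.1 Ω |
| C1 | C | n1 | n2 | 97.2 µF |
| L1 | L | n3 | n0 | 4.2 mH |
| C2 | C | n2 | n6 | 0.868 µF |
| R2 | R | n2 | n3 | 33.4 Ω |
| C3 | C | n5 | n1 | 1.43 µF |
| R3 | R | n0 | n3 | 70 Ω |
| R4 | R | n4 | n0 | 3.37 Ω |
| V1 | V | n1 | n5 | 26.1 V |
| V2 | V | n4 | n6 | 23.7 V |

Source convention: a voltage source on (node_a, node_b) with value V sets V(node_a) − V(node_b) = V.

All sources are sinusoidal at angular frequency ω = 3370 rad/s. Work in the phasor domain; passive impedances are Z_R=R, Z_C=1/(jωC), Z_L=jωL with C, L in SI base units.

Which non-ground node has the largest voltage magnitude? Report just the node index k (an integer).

Element admittances at ω=3370 rad/s:
  Y(R1) = 0.09901+0.000j S between n4,n0
  Y(C1) = 0.000+0.3276j S between n1,n2
  Y(L1) = 0.000-0.07065j S between n3,n0
  Y(C2) = 0.000+0.002925j S between n2,n6
  Y(R2) = 0.02994+0.000j S between n2,n3
  Y(C3) = 0.000+0.004819j S between n5,n1
  Y(R3) = 0.01429+0.000j S between n0,n3
  Y(R4) = 0.2967+0.000j S between n4,n0
  V1: constraint V(n1)−V(n5) = 26.1
  V2: constraint V(n4)−V(n6) = 23.7
Assemble and solve the 8×8 MNA system:
  V(n1)=0.6650-2.688j  V(n2)=0.6650-2.688j  V(n3)=0.9452-0.3099j  V(n4)=0.02120+0.1799j  V(n5)=-25.43-2.688j  V(n6)=-23.68+0.1799j
  i(V1)=0.000-0.1258j  i(V2)=-0.008390-0.07121j

5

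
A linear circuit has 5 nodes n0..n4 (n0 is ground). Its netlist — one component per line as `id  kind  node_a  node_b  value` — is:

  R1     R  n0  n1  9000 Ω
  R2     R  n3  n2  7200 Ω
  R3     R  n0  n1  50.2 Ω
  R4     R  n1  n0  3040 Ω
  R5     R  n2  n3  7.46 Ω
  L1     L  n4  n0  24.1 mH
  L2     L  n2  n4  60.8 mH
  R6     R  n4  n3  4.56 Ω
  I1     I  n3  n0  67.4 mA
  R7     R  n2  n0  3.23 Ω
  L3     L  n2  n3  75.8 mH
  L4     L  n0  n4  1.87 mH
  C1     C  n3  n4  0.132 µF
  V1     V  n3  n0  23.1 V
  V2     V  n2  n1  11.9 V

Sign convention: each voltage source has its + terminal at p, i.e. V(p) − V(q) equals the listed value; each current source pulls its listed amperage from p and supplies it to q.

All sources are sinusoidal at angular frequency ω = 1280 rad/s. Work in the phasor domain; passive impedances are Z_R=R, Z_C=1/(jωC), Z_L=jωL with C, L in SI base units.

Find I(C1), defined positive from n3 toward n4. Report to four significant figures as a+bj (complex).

0.001496+0.003161j A

Apply KCL at each of the 4 non-ground nodes and solve the resulting linear system.
Node n1: branches {R1, R3, R4, V2} → V_1 = -4.441-0.2625j
Node n2: branches {R2, R5, L2, R7, L3, V2} → V_2 = 7.459-0.2625j
Node n3: branches {R2, R5, R6, I1, L3, C1, V1} → V_3 = 23.10+0.000j
Node n4: branches {L1, L2, R6, L4, C1} → V_4 = 4.394+8.855j
Source currents: i(V1)=-6.273+2.065j, i(V2)=-0.09043-0.005344j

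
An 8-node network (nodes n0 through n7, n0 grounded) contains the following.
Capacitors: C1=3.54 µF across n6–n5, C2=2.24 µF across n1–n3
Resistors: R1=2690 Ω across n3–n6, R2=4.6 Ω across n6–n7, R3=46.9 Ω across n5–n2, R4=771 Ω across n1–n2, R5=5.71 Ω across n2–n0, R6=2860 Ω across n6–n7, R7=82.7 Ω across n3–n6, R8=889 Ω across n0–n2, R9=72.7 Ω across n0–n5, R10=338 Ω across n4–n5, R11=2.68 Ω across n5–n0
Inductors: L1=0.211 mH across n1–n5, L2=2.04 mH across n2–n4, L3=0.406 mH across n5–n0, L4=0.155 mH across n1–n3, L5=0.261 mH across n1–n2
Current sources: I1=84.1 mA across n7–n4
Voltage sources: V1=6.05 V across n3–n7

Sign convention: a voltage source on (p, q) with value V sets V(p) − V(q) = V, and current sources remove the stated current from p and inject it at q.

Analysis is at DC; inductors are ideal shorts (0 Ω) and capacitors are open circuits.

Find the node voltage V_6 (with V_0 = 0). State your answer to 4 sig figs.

-5.722 V

Element admittances at DC:
  Y(C1) = 0.000 S between n6,n5
  Y(R1) = 0.0003717 S between n3,n6
  Y(R2) = 0.2174 S between n6,n7
  Y(R3) = 0.02132 S between n5,n2
  L1: short n1↔n5 (DC inductor)
  Y(R4) = 0.001297 S between n1,n2
  L2: short n2↔n4 (DC inductor)
  Y(R5) = 0.1751 S between n2,n0
  I1: injects 0.0841 A into n4 (from n7)
  L3: short n5↔n0 (DC inductor)
  Y(R6) = 0.0003497 S between n6,n7
  Y(R7) = 0.01209 S between n3,n6
  L4: short n1↔n3 (DC inductor)
  L5: short n1↔n2 (DC inductor)
  Y(R8) = 0.001125 S between n0,n2
  Y(R9) = 0.01376 S between n0,n5
  Y(C2) = 0.000 S between n1,n3
  Y(R10) = 0.002959 S between n4,n5
  Y(R11) = 0.3731 S between n5,n0
  V1: constraint V(n3)−V(n7) = 6.05
Assemble and solve the 13×13 MNA system:
  V(n1)=0.000  V(n2)=0.000  V(n3)=0.000  V(n4)=0.000  V(n5)=0.000  V(n6)=-5.722  V(n7)=-6.050
  i(L1)=0.000  i(L2)=-0.08410  i(L3)=0.000  i(L4)=0.08410  i(L5)=-0.08410  i(V1)=0.01278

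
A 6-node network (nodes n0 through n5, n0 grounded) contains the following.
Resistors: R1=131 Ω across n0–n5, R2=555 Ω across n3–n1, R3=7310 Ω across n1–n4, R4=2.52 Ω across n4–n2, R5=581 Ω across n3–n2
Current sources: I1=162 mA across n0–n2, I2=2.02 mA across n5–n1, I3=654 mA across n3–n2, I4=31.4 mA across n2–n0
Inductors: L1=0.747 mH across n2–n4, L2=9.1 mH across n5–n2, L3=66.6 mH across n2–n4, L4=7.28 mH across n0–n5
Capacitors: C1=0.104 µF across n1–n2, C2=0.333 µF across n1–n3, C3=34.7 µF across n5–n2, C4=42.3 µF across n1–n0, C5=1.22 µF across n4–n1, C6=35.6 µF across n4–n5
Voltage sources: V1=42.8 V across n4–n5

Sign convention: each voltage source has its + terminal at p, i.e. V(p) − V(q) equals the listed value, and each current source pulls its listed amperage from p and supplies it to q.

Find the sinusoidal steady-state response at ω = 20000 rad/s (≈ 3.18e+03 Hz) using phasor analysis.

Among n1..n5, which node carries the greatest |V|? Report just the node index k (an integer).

Apply KCL at each of the 5 non-ground nodes and solve the resulting linear system.
Node n1: branches {R2, R3, C1, I2, C2, C4, C5} → V_1 = 0.2025-0.7337j
Node n2: branches {I1, L1, C1, R4, C3, L2, L3, I3, R5, I4} → V_2 = -14.49-66.33j
Node n3: branches {R2, C2, I3, R5} → V_3 = -55.20+71.96j
Node n4: branches {L1, R3, R4, L3, C5, C6, V1} → V_4 = 18.48-44.33j
Node n5: branches {R1, I2, C3, L2, L4, C6, V1} → V_5 = -24.32-44.33j
Source currents: i(V1)=-15.64-37.41j

3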